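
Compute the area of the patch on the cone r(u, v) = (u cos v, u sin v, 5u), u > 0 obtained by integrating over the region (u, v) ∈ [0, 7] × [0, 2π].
Area = 49*sqrt(26)*pi

Area = ∫∫ √(EG − F²) du dv with √(EG − F²) = sqrt(26)*Abs(u). Integrating over [0, 7] × [0, 2π] gives 49*sqrt(26)*pi.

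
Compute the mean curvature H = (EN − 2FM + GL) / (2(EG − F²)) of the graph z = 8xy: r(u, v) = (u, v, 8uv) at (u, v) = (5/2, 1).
H = -256*sqrt(465)/43245

With E = 64*v^2 + 1, F = 64*u*v, G = 64*u^2 + 1, L = 0, M = 8/sqrt(64*u^2 + 64*v^2 + 1), N = 0, assemble
  H = (EN − 2FM + GL) / (2(EG − F²)) = -512*u*v/(64*u^2 + 64*v^2 + 1)^(3/2).
At (u, v) = (5/2, 1): H = -256*sqrt(465)/43245.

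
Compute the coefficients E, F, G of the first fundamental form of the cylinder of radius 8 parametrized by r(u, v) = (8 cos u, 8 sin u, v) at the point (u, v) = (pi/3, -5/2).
E = 64;  F = 0;  G = 1

Partials: r_u = (-8*sin(u), 8*cos(u), 0), r_v = (0, 0, 1). As functions of (u, v):
  E = r_u · r_u = 64,
  F = r_u · r_v = 0,
  G = r_v · r_v = 1.
Evaluating at (u, v) = (pi/3, -5/2): E = 64, F = 0, G = 1.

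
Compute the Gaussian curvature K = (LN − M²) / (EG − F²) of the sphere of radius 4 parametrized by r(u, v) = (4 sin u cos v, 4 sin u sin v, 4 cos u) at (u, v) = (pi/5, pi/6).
K = 1/16

Coefficients of the first fundamental form: E = 16, F = 0, G = 16*sin(u)^2.
Coefficients of the second fundamental form: L = -4*sin(u)/Abs(sin(u)), M = 0, N = -4*sin(u)^3/Abs(sin(u)).
Assemble K = (LN − M²)/(EG − F²) = 1/16. At (u, v) = (pi/5, pi/6): K = 1/16.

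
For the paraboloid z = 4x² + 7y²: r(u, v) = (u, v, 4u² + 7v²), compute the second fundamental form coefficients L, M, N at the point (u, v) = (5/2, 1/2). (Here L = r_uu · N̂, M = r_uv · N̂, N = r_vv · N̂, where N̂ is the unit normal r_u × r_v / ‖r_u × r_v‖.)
L = 4*sqrt(2)/15;  M = 0;  N = 7*sqrt(2)/15

Compute the unit normal N̂(u, v) = (-8*u/sqrt(64*u^2 + 196*v^2 + 1), -14*v/sqrt(64*u^2 + 196*v^2 + 1), 1/sqrt(64*u^2 + 196*v^2 + 1)), and the second partials r_uu, r_uv, r_vv. Take dot products:
  L(u, v) = r_uu · N̂ = 8/sqrt(64*u^2 + 196*v^2 + 1),
  M(u, v) = r_uv · N̂ = 0,
  N(u, v) = r_vv · N̂ = 14/sqrt(64*u^2 + 196*v^2 + 1).
Evaluating at (u, v) = (5/2, 1/2):
  L = 4*sqrt(2)/15, M = 0, N = 7*sqrt(2)/15.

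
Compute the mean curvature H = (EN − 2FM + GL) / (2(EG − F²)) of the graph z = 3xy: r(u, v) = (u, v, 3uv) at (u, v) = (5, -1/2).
H = 540*sqrt(913)/833569

With E = 9*v^2 + 1, F = 9*u*v, G = 9*u^2 + 1, L = 0, M = 3/sqrt(9*u^2 + 9*v^2 + 1), N = 0, assemble
  H = (EN − 2FM + GL) / (2(EG − F²)) = -27*u*v/(9*u^2 + 9*v^2 + 1)^(3/2).
At (u, v) = (5, -1/2): H = 540*sqrt(913)/833569.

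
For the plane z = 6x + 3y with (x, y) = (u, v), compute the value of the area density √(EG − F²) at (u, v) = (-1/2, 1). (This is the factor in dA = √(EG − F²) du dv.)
√(EG − F²)|_{(-1/2, 1)} = sqrt(46)

E = 37, F = 18, G = 10, so EG − F² = 46. Taking the positive square root: √(EG − F²) = sqrt(46). At (u, v) = (-1/2, 1): sqrt(46).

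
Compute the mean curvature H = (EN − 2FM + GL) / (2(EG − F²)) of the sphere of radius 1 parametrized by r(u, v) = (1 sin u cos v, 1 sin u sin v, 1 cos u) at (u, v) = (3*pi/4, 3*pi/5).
H = -1

With E = 1, F = 0, G = sin(u)^2, L = -sin(u)/Abs(sin(u)), M = 0, N = -sin(u)^3/Abs(sin(u)), assemble
  H = (EN − 2FM + GL) / (2(EG − F²)) = -sin(u)/Abs(sin(u)).
At (u, v) = (3*pi/4, 3*pi/5): H = -1.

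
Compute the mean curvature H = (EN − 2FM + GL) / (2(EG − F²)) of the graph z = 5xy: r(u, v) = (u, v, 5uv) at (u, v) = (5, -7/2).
H = 17500*sqrt(3729)/13905441

With E = 25*v^2 + 1, F = 25*u*v, G = 25*u^2 + 1, L = 0, M = 5/sqrt(25*u^2 + 25*v^2 + 1), N = 0, assemble
  H = (EN − 2FM + GL) / (2(EG − F²)) = -125*u*v/(25*u^2 + 25*v^2 + 1)^(3/2).
At (u, v) = (5, -7/2): H = 17500*sqrt(3729)/13905441.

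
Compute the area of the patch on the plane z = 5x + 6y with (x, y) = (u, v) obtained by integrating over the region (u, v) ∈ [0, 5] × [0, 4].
Area = 20*sqrt(62)

Area = ∫∫ √(EG − F²) du dv with √(EG − F²) = sqrt(62). Integrating over [0, 5] × [0, 4] gives 20*sqrt(62).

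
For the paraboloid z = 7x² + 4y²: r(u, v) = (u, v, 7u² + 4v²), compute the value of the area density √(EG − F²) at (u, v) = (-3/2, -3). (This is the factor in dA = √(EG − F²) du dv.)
√(EG − F²)|_{(-3/2, -3)} = sqrt(1018)

E = 196*u^2 + 1, F = 112*u*v, G = 64*v^2 + 1, so EG − F² = 196*u^2 + 64*v^2 + 1. Taking the positive square root: √(EG − F²) = sqrt(196*u^2 + 64*v^2 + 1). At (u, v) = (-3/2, -3): sqrt(1018).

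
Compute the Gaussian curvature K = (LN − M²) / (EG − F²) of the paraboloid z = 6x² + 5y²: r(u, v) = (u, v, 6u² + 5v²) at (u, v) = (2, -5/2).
K = 30/361201

Coefficients of the first fundamental form: E = 144*u^2 + 1, F = 120*u*v, G = 100*v^2 + 1.
Coefficients of the second fundamental form: L = 12/sqrt(144*u^2 + 100*v^2 + 1), M = 0, N = 10/sqrt(144*u^2 + 100*v^2 + 1).
Assemble K = (LN − M²)/(EG − F²) = 120/(20736*u^4 + 28800*u^2*v^2 + 288*u^2 + 10000*v^4 + 200*v^2 + 1). At (u, v) = (2, -5/2): K = 30/361201.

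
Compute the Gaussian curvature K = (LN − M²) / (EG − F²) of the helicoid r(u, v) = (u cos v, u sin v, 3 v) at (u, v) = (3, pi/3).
K = -1/36

Coefficients of the first fundamental form: E = 1, F = 0, G = u^2 + 9.
Coefficients of the second fundamental form: L = 0, M = -3/sqrt(u^2 + 9), N = 0.
Assemble K = (LN − M²)/(EG − F²) = -9/(u^2 + 9)^2. At (u, v) = (3, pi/3): K = -1/36.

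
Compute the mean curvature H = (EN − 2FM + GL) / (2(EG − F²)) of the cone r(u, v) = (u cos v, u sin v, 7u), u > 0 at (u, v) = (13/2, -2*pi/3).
H = 7*sqrt(2)/130

With E = 50, F = 0, G = u^2, L = 0, M = 0, N = 7*sqrt(2)*u^2/(10*Abs(u)), assemble
  H = (EN − 2FM + GL) / (2(EG − F²)) = 7*sqrt(2)/(20*Abs(u)).
At (u, v) = (13/2, -2*pi/3): H = 7*sqrt(2)/130.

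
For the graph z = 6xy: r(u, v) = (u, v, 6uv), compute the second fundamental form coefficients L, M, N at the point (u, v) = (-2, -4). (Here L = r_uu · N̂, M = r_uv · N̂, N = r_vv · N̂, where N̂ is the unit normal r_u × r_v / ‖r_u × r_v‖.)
L = 0;  M = 6*sqrt(721)/721;  N = 0

Compute the unit normal N̂(u, v) = (-6*v/sqrt(36*u^2 + 36*v^2 + 1), -6*u/sqrt(36*u^2 + 36*v^2 + 1), 1/sqrt(36*u^2 + 36*v^2 + 1)), and the second partials r_uu, r_uv, r_vv. Take dot products:
  L(u, v) = r_uu · N̂ = 0,
  M(u, v) = r_uv · N̂ = 6/sqrt(36*u^2 + 36*v^2 + 1),
  N(u, v) = r_vv · N̂ = 0.
Evaluating at (u, v) = (-2, -4):
  L = 0, M = 6*sqrt(721)/721, N = 0.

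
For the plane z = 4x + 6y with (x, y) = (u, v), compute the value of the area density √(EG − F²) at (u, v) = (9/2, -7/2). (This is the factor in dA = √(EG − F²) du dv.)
√(EG − F²)|_{(9/2, -7/2)} = sqrt(53)

E = 17, F = 24, G = 37, so EG − F² = 53. Taking the positive square root: √(EG − F²) = sqrt(53). At (u, v) = (9/2, -7/2): sqrt(53).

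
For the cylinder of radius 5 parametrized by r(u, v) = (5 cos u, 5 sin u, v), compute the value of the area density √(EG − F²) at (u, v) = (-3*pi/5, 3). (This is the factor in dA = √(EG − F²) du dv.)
√(EG − F²)|_{(-3*pi/5, 3)} = 5

E = 25, F = 0, G = 1, so EG − F² = 25. Taking the positive square root: √(EG − F²) = 5. At (u, v) = (-3*pi/5, 3): 5.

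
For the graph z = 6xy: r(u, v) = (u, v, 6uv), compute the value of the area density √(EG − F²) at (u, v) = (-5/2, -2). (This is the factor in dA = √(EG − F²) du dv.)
√(EG − F²)|_{(-5/2, -2)} = sqrt(370)

E = 36*v^2 + 1, F = 36*u*v, G = 36*u^2 + 1, so EG − F² = 36*u^2 + 36*v^2 + 1. Taking the positive square root: √(EG − F²) = sqrt(36*u^2 + 36*v^2 + 1). At (u, v) = (-5/2, -2): sqrt(370).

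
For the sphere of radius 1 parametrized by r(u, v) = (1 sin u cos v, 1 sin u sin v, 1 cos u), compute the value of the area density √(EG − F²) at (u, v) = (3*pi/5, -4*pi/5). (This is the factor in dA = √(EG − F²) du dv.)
√(EG − F²)|_{(3*pi/5, -4*pi/5)} = sqrt(2*sqrt(5) + 10)/4

E = 1, F = 0, G = sin(u)^2, so EG − F² = sin(u)^2. Taking the positive square root: √(EG − F²) = Abs(sin(u)). At (u, v) = (3*pi/5, -4*pi/5): sqrt(2*sqrt(5) + 10)/4.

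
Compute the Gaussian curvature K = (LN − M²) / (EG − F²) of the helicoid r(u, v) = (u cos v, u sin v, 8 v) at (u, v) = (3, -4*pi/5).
K = -64/5329

Coefficients of the first fundamental form: E = 1, F = 0, G = u^2 + 64.
Coefficients of the second fundamental form: L = 0, M = -8/sqrt(u^2 + 64), N = 0.
Assemble K = (LN − M²)/(EG − F²) = -64/(u^2 + 64)^2. At (u, v) = (3, -4*pi/5): K = -64/5329.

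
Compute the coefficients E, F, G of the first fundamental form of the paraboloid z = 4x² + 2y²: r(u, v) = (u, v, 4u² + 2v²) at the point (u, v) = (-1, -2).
E = 65;  F = 64;  G = 65

Partials: r_u = (1, 0, 8*u), r_v = (0, 1, 4*v). As functions of (u, v):
  E = r_u · r_u = 64*u^2 + 1,
  F = r_u · r_v = 32*u*v,
  G = r_v · r_v = 16*v^2 + 1.
Evaluating at (u, v) = (-1, -2): E = 65, F = 64, G = 65.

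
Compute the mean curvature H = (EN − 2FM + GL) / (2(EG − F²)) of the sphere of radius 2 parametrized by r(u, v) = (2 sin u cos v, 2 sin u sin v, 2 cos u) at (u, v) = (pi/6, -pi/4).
H = -1/2

With E = 4, F = 0, G = 4*sin(u)^2, L = -2*sin(u)/Abs(sin(u)), M = 0, N = -2*sin(u)^3/Abs(sin(u)), assemble
  H = (EN − 2FM + GL) / (2(EG − F²)) = -sin(u)/(2*Abs(sin(u))).
At (u, v) = (pi/6, -pi/4): H = -1/2.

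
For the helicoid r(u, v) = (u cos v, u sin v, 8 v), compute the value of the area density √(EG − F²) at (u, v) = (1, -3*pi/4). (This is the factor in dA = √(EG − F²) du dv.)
√(EG − F²)|_{(1, -3*pi/4)} = sqrt(65)

E = 1, F = 0, G = u^2 + 64, so EG − F² = u^2 + 64. Taking the positive square root: √(EG − F²) = sqrt(u^2 + 64). At (u, v) = (1, -3*pi/4): sqrt(65).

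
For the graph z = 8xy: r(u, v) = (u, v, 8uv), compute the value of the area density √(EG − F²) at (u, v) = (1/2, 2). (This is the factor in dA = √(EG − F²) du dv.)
√(EG − F²)|_{(1/2, 2)} = sqrt(273)

E = 64*v^2 + 1, F = 64*u*v, G = 64*u^2 + 1, so EG − F² = 64*u^2 + 64*v^2 + 1. Taking the positive square root: √(EG − F²) = sqrt(64*u^2 + 64*v^2 + 1). At (u, v) = (1/2, 2): sqrt(273).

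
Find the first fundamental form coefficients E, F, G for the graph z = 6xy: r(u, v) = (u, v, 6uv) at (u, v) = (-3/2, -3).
E = 325;  F = 162;  G = 82

Partials: r_u = (1, 0, 6*v), r_v = (0, 1, 6*u). As functions of (u, v):
  E = r_u · r_u = 36*v^2 + 1,
  F = r_u · r_v = 36*u*v,
  G = r_v · r_v = 36*u^2 + 1.
Evaluating at (u, v) = (-3/2, -3): E = 325, F = 162, G = 82.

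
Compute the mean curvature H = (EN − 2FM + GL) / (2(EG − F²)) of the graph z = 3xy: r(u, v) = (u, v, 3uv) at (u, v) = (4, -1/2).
H = 432*sqrt(589)/346921

With E = 9*v^2 + 1, F = 9*u*v, G = 9*u^2 + 1, L = 0, M = 3/sqrt(9*u^2 + 9*v^2 + 1), N = 0, assemble
  H = (EN − 2FM + GL) / (2(EG − F²)) = -27*u*v/(9*u^2 + 9*v^2 + 1)^(3/2).
At (u, v) = (4, -1/2): H = 432*sqrt(589)/346921.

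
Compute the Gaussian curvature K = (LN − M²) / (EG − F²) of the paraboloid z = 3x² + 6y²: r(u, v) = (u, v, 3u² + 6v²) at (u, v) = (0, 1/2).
K = 72/1369

Coefficients of the first fundamental form: E = 36*u^2 + 1, F = 72*u*v, G = 144*v^2 + 1.
Coefficients of the second fundamental form: L = 6/sqrt(36*u^2 + 144*v^2 + 1), M = 0, N = 12/sqrt(36*u^2 + 144*v^2 + 1).
Assemble K = (LN − M²)/(EG − F²) = 72/(1296*u^4 + 10368*u^2*v^2 + 72*u^2 + 20736*v^4 + 288*v^2 + 1). At (u, v) = (0, 1/2): K = 72/1369.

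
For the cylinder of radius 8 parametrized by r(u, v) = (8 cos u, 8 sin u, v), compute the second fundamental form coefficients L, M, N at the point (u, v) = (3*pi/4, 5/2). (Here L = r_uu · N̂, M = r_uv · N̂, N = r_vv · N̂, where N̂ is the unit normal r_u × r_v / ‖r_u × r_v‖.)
L = -8;  M = 0;  N = 0

Compute the unit normal N̂(u, v) = (cos(u), sin(u), 0), and the second partials r_uu, r_uv, r_vv. Take dot products:
  L(u, v) = r_uu · N̂ = -8,
  M(u, v) = r_uv · N̂ = 0,
  N(u, v) = r_vv · N̂ = 0.
Evaluating at (u, v) = (3*pi/4, 5/2):
  L = -8, M = 0, N = 0.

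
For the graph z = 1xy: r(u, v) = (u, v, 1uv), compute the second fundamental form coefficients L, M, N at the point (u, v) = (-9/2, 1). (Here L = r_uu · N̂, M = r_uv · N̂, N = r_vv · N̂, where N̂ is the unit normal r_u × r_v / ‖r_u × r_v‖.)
L = 0;  M = 2*sqrt(89)/89;  N = 0

Compute the unit normal N̂(u, v) = (-v/sqrt(u^2 + v^2 + 1), -u/sqrt(u^2 + v^2 + 1), 1/sqrt(u^2 + v^2 + 1)), and the second partials r_uu, r_uv, r_vv. Take dot products:
  L(u, v) = r_uu · N̂ = 0,
  M(u, v) = r_uv · N̂ = 1/sqrt(u^2 + v^2 + 1),
  N(u, v) = r_vv · N̂ = 0.
Evaluating at (u, v) = (-9/2, 1):
  L = 0, M = 2*sqrt(89)/89, N = 0.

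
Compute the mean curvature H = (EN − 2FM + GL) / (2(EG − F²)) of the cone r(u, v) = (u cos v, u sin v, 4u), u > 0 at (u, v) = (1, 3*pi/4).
H = 2*sqrt(17)/17

With E = 17, F = 0, G = u^2, L = 0, M = 0, N = 4*sqrt(17)*u^2/(17*Abs(u)), assemble
  H = (EN − 2FM + GL) / (2(EG − F²)) = 2*sqrt(17)/(17*Abs(u)).
At (u, v) = (1, 3*pi/4): H = 2*sqrt(17)/17.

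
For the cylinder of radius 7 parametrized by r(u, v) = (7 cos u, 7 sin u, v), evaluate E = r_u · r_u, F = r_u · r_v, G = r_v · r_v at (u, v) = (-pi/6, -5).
E = 49;  F = 0;  G = 1

Partials: r_u = (-7*sin(u), 7*cos(u), 0), r_v = (0, 0, 1). As functions of (u, v):
  E = r_u · r_u = 49,
  F = r_u · r_v = 0,
  G = r_v · r_v = 1.
Evaluating at (u, v) = (-pi/6, -5): E = 49, F = 0, G = 1.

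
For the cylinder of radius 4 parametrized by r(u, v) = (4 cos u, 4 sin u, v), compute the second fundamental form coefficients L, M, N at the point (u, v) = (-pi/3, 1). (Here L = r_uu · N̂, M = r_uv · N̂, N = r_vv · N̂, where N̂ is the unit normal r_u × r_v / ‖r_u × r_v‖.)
L = -4;  M = 0;  N = 0

Compute the unit normal N̂(u, v) = (cos(u), sin(u), 0), and the second partials r_uu, r_uv, r_vv. Take dot products:
  L(u, v) = r_uu · N̂ = -4,
  M(u, v) = r_uv · N̂ = 0,
  N(u, v) = r_vv · N̂ = 0.
Evaluating at (u, v) = (-pi/3, 1):
  L = -4, M = 0, N = 0.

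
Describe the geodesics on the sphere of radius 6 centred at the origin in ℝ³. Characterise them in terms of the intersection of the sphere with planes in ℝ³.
Geodesics on the sphere of radius 6 are great circles — circles of radius 6 obtained as the intersection of the sphere with planes through the origin (the centre of the sphere).

A curve α(t) of nonzero constant speed on the sphere of radius 6 is a geodesic iff its acceleration α̈ is everywhere normal to the surface, i.e. parallel to the radial vector α(t). Then d/dt(α × α̇) = α̇ × α̇ + α × α̈ = 0, so α × α̇ is a constant vector n ≠ 0 and α(t) · n = 0 for all t: α lies in the plane through the origin with normal n. The intersection of that plane with the sphere is a circle of radius 6 (a great circle). Conversely, a great circle traversed at constant speed has centripetal acceleration pointing at the origin, hence normal to the sphere, so every great circle is a geodesic.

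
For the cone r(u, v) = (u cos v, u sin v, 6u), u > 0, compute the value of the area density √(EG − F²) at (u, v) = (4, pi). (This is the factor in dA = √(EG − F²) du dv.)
√(EG − F²)|_{(4, pi)} = 4*sqrt(37)

E = 37, F = 0, G = u^2, so EG − F² = 37*u^2. Taking the positive square root: √(EG − F²) = sqrt(37)*Abs(u). At (u, v) = (4, pi): 4*sqrt(37).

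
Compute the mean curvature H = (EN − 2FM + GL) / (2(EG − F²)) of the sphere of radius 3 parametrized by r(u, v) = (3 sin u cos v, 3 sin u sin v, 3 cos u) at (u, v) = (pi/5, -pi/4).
H = -1/3

With E = 9, F = 0, G = 9*sin(u)^2, L = -3*sin(u)/Abs(sin(u)), M = 0, N = -3*sin(u)^3/Abs(sin(u)), assemble
  H = (EN − 2FM + GL) / (2(EG − F²)) = -sin(u)/(3*Abs(sin(u))).
At (u, v) = (pi/5, -pi/4): H = -1/3.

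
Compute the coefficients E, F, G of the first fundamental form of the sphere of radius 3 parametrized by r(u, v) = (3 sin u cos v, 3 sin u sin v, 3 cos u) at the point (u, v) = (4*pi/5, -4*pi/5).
E = 9;  F = 0;  G = 45/8 - 9*sqrt(5)/8

Partials: r_u = (3*cos(u)*cos(v), 3*sin(v)*cos(u), -3*sin(u)), r_v = (-3*sin(u)*sin(v), 3*sin(u)*cos(v), 0). As functions of (u, v):
  E = r_u · r_u = 9,
  F = r_u · r_v = 0,
  G = r_v · r_v = 9*sin(u)^2.
Evaluating at (u, v) = (4*pi/5, -4*pi/5): E = 9, F = 0, G = 45/8 - 9*sqrt(5)/8.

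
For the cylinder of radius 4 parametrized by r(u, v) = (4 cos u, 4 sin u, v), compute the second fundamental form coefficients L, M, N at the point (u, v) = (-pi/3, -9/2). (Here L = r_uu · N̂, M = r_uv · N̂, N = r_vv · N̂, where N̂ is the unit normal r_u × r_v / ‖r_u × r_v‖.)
L = -4;  M = 0;  N = 0

Compute the unit normal N̂(u, v) = (cos(u), sin(u), 0), and the second partials r_uu, r_uv, r_vv. Take dot products:
  L(u, v) = r_uu · N̂ = -4,
  M(u, v) = r_uv · N̂ = 0,
  N(u, v) = r_vv · N̂ = 0.
Evaluating at (u, v) = (-pi/3, -9/2):
  L = -4, M = 0, N = 0.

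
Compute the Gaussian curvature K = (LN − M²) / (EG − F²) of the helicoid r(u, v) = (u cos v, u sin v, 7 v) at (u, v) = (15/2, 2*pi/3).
K = -784/177241

Coefficients of the first fundamental form: E = 1, F = 0, G = u^2 + 49.
Coefficients of the second fundamental form: L = 0, M = -7/sqrt(u^2 + 49), N = 0.
Assemble K = (LN − M²)/(EG − F²) = -49/(u^2 + 49)^2. At (u, v) = (15/2, 2*pi/3): K = -784/177241.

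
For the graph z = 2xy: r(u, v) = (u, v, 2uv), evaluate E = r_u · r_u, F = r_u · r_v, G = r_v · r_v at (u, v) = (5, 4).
E = 65;  F = 80;  G = 101

Partials: r_u = (1, 0, 2*v), r_v = (0, 1, 2*u). As functions of (u, v):
  E = r_u · r_u = 4*v^2 + 1,
  F = r_u · r_v = 4*u*v,
  G = r_v · r_v = 4*u^2 + 1.
Evaluating at (u, v) = (5, 4): E = 65, F = 80, G = 101.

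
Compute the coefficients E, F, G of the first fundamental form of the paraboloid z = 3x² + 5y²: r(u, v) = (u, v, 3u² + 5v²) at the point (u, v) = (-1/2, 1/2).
E = 10;  F = -15;  G = 26

Partials: r_u = (1, 0, 6*u), r_v = (0, 1, 10*v). As functions of (u, v):
  E = r_u · r_u = 36*u^2 + 1,
  F = r_u · r_v = 60*u*v,
  G = r_v · r_v = 100*v^2 + 1.
Evaluating at (u, v) = (-1/2, 1/2): E = 10, F = -15, G = 26.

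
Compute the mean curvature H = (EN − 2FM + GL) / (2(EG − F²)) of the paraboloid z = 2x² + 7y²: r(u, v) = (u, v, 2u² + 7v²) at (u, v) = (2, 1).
H = 283*sqrt(29)/7569

With E = 16*u^2 + 1, F = 56*u*v, G = 196*v^2 + 1, L = 4/sqrt(16*u^2 + 196*v^2 + 1), M = 0, N = 14/sqrt(16*u^2 + 196*v^2 + 1), assemble
  H = (EN − 2FM + GL) / (2(EG − F²)) = (112*u^2 + 392*v^2 + 9)/(16*u^2 + 196*v^2 + 1)^(3/2).
At (u, v) = (2, 1): H = 283*sqrt(29)/7569.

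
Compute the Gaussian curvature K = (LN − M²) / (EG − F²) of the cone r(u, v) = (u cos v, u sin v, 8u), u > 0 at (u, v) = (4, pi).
K = 0

Coefficients of the first fundamental form: E = 65, F = 0, G = u^2.
Coefficients of the second fundamental form: L = 0, M = 0, N = 8*sqrt(65)*u^2/(65*Abs(u)).
Assemble K = (LN − M²)/(EG − F²) = 0. At (u, v) = (4, pi): K = 0.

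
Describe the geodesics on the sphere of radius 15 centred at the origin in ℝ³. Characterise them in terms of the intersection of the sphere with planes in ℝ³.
Geodesics on the sphere of radius 15 are great circles — circles of radius 15 obtained as the intersection of the sphere with planes through the origin (the centre of the sphere).

A curve α(t) of nonzero constant speed on the sphere of radius 15 is a geodesic iff its acceleration α̈ is everywhere normal to the surface, i.e. parallel to the radial vector α(t). Then d/dt(α × α̇) = α̇ × α̇ + α × α̈ = 0, so α × α̇ is a constant vector n ≠ 0 and α(t) · n = 0 for all t: α lies in the plane through the origin with normal n. The intersection of that plane with the sphere is a circle of radius 15 (a great circle). Conversely, a great circle traversed at constant speed has centripetal acceleration pointing at the origin, hence normal to the sphere, so every great circle is a geodesic.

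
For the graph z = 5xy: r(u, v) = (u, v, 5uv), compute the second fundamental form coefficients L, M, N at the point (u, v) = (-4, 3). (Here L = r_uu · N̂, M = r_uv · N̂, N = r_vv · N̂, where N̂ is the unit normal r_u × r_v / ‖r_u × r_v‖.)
L = 0;  M = 5*sqrt(626)/626;  N = 0

Compute the unit normal N̂(u, v) = (-5*v/sqrt(25*u^2 + 25*v^2 + 1), -5*u/sqrt(25*u^2 + 25*v^2 + 1), 1/sqrt(25*u^2 + 25*v^2 + 1)), and the second partials r_uu, r_uv, r_vv. Take dot products:
  L(u, v) = r_uu · N̂ = 0,
  M(u, v) = r_uv · N̂ = 5/sqrt(25*u^2 + 25*v^2 + 1),
  N(u, v) = r_vv · N̂ = 0.
Evaluating at (u, v) = (-4, 3):
  L = 0, M = 5*sqrt(626)/626, N = 0.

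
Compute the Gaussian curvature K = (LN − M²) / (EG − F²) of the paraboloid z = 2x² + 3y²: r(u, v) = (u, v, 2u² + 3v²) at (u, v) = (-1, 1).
K = 24/2809

Coefficients of the first fundamental form: E = 16*u^2 + 1, F = 24*u*v, G = 36*v^2 + 1.
Coefficients of the second fundamental form: L = 4/sqrt(16*u^2 + 36*v^2 + 1), M = 0, N = 6/sqrt(16*u^2 + 36*v^2 + 1).
Assemble K = (LN − M²)/(EG − F²) = 24/(256*u^4 + 1152*u^2*v^2 + 32*u^2 + 1296*v^4 + 72*v^2 + 1). At (u, v) = (-1, 1): K = 24/2809.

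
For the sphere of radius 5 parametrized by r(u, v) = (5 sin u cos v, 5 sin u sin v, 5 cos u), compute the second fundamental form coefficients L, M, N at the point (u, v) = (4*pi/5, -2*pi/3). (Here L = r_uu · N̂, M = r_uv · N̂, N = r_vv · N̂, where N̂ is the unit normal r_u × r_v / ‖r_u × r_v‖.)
L = -5;  M = 0;  N = -25/8 + 5*sqrt(5)/8

Compute the unit normal N̂(u, v) = (sin(u)^2*cos(v)/Abs(sin(u)), sin(u)^2*sin(v)/Abs(sin(u)), sin(2*u)/(2*Abs(sin(u)))), and the second partials r_uu, r_uv, r_vv. Take dot products:
  L(u, v) = r_uu · N̂ = -5*sin(u)/Abs(sin(u)),
  M(u, v) = r_uv · N̂ = 0,
  N(u, v) = r_vv · N̂ = -5*sin(u)^3/Abs(sin(u)).
Evaluating at (u, v) = (4*pi/5, -2*pi/3):
  L = -5, M = 0, N = -25/8 + 5*sqrt(5)/8.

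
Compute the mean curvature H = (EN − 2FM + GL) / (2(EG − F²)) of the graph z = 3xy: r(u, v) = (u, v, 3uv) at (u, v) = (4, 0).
H = 0

With E = 9*v^2 + 1, F = 9*u*v, G = 9*u^2 + 1, L = 0, M = 3/sqrt(9*u^2 + 9*v^2 + 1), N = 0, assemble
  H = (EN − 2FM + GL) / (2(EG − F²)) = -27*u*v/(9*u^2 + 9*v^2 + 1)^(3/2).
At (u, v) = (4, 0): H = 0.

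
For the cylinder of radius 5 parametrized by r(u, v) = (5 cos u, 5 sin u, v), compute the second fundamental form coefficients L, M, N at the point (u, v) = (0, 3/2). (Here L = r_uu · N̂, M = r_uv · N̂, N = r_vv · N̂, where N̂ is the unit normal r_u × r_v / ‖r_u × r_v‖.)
L = -5;  M = 0;  N = 0

Compute the unit normal N̂(u, v) = (cos(u), sin(u), 0), and the second partials r_uu, r_uv, r_vv. Take dot products:
  L(u, v) = r_uu · N̂ = -5,
  M(u, v) = r_uv · N̂ = 0,
  N(u, v) = r_vv · N̂ = 0.
Evaluating at (u, v) = (0, 3/2):
  L = -5, M = 0, N = 0.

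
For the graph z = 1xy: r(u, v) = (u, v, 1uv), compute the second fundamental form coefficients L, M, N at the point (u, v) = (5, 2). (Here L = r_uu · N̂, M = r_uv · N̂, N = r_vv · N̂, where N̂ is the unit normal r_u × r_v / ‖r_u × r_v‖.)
L = 0;  M = sqrt(30)/30;  N = 0

Compute the unit normal N̂(u, v) = (-v/sqrt(u^2 + v^2 + 1), -u/sqrt(u^2 + v^2 + 1), 1/sqrt(u^2 + v^2 + 1)), and the second partials r_uu, r_uv, r_vv. Take dot products:
  L(u, v) = r_uu · N̂ = 0,
  M(u, v) = r_uv · N̂ = 1/sqrt(u^2 + v^2 + 1),
  N(u, v) = r_vv · N̂ = 0.
Evaluating at (u, v) = (5, 2):
  L = 0, M = sqrt(30)/30, N = 0.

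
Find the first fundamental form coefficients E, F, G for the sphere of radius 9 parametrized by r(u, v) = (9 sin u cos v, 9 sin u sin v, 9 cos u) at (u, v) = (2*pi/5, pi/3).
E = 81;  F = 0;  G = 81*sqrt(5)/8 + 405/8

Partials: r_u = (9*cos(u)*cos(v), 9*sin(v)*cos(u), -9*sin(u)), r_v = (-9*sin(u)*sin(v), 9*sin(u)*cos(v), 0). As functions of (u, v):
  E = r_u · r_u = 81,
  F = r_u · r_v = 0,
  G = r_v · r_v = 81*sin(u)^2.
Evaluating at (u, v) = (2*pi/5, pi/3): E = 81, F = 0, G = 81*sqrt(5)/8 + 405/8.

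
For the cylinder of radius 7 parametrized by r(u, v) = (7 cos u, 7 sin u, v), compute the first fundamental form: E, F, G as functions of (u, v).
E = 49;  F = 0;  G = 1

Compute partials: r_u = (-7*sin(u), 7*cos(u), 0), r_v = (0, 0, 1). Then
  E = r_u · r_u = 49,
  F = r_u · r_v = 0,
  G = r_v · r_v = 1.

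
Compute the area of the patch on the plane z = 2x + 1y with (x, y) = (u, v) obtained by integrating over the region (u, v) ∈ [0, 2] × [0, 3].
Area = 6*sqrt(6)

Area = ∫∫ √(EG − F²) du dv with √(EG − F²) = sqrt(6). Integrating over [0, 2] × [0, 3] gives 6*sqrt(6).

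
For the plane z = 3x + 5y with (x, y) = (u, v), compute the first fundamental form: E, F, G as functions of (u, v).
E = 10;  F = 15;  G = 26

Compute partials: r_u = (1, 0, 3), r_v = (0, 1, 5). Then
  E = r_u · r_u = 10,
  F = r_u · r_v = 15,
  G = r_v · r_v = 26.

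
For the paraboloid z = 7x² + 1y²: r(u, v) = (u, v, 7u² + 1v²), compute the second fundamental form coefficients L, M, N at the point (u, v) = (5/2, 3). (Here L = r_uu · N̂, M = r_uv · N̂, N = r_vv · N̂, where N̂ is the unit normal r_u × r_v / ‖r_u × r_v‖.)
L = 7*sqrt(1262)/631;  M = 0;  N = sqrt(1262)/631

Compute the unit normal N̂(u, v) = (-14*u/sqrt(196*u^2 + 4*v^2 + 1), -2*v/sqrt(196*u^2 + 4*v^2 + 1), 1/sqrt(196*u^2 + 4*v^2 + 1)), and the second partials r_uu, r_uv, r_vv. Take dot products:
  L(u, v) = r_uu · N̂ = 14/sqrt(196*u^2 + 4*v^2 + 1),
  M(u, v) = r_uv · N̂ = 0,
  N(u, v) = r_vv · N̂ = 2/sqrt(196*u^2 + 4*v^2 + 1).
Evaluating at (u, v) = (5/2, 3):
  L = 7*sqrt(1262)/631, M = 0, N = sqrt(1262)/631.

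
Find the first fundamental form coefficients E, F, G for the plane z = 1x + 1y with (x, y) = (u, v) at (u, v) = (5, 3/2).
E = 2;  F = 1;  G = 2

Partials: r_u = (1, 0, 1), r_v = (0, 1, 1). As functions of (u, v):
  E = r_u · r_u = 2,
  F = r_u · r_v = 1,
  G = r_v · r_v = 2.
Evaluating at (u, v) = (5, 3/2): E = 2, F = 1, G = 2.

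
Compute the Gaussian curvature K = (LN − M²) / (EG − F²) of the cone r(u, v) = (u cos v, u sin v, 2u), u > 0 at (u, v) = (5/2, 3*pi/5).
K = 0

Coefficients of the first fundamental form: E = 5, F = 0, G = u^2.
Coefficients of the second fundamental form: L = 0, M = 0, N = 2*sqrt(5)*u^2/(5*Abs(u)).
Assemble K = (LN − M²)/(EG − F²) = 0. At (u, v) = (5/2, 3*pi/5): K = 0.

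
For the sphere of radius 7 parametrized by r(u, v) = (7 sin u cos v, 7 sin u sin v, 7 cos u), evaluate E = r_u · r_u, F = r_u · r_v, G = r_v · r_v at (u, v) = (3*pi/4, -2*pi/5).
E = 49;  F = 0;  G = 49/2

Partials: r_u = (7*cos(u)*cos(v), 7*sin(v)*cos(u), -7*sin(u)), r_v = (-7*sin(u)*sin(v), 7*sin(u)*cos(v), 0). As functions of (u, v):
  E = r_u · r_u = 49,
  F = r_u · r_v = 0,
  G = r_v · r_v = 49*sin(u)^2.
Evaluating at (u, v) = (3*pi/4, -2*pi/5): E = 49, F = 0, G = 49/2.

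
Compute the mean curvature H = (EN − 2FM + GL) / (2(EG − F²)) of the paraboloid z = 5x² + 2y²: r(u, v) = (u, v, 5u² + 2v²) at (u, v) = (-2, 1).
H = 887*sqrt(417)/173889

With E = 100*u^2 + 1, F = 40*u*v, G = 16*v^2 + 1, L = 10/sqrt(100*u^2 + 16*v^2 + 1), M = 0, N = 4/sqrt(100*u^2 + 16*v^2 + 1), assemble
  H = (EN − 2FM + GL) / (2(EG − F²)) = (200*u^2 + 80*v^2 + 7)/(100*u^2 + 16*v^2 + 1)^(3/2).
At (u, v) = (-2, 1): H = 887*sqrt(417)/173889.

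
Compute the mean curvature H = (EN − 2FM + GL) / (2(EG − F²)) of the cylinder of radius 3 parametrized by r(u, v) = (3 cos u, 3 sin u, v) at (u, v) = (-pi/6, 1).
H = -1/6

With E = 9, F = 0, G = 1, L = -3, M = 0, N = 0, assemble
  H = (EN − 2FM + GL) / (2(EG − F²)) = -1/6.
At (u, v) = (-pi/6, 1): H = -1/6.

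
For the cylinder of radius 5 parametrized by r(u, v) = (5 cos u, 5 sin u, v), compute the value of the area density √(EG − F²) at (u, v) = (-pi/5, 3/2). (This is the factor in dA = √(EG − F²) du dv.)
√(EG − F²)|_{(-pi/5, 3/2)} = 5

E = 25, F = 0, G = 1, so EG − F² = 25. Taking the positive square root: √(EG − F²) = 5. At (u, v) = (-pi/5, 3/2): 5.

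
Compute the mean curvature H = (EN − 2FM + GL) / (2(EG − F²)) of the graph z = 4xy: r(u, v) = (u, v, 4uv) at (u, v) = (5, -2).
H = 128*sqrt(465)/43245

With E = 16*v^2 + 1, F = 16*u*v, G = 16*u^2 + 1, L = 0, M = 4/sqrt(16*u^2 + 16*v^2 + 1), N = 0, assemble
  H = (EN − 2FM + GL) / (2(EG − F²)) = -64*u*v/(16*u^2 + 16*v^2 + 1)^(3/2).
At (u, v) = (5, -2): H = 128*sqrt(465)/43245.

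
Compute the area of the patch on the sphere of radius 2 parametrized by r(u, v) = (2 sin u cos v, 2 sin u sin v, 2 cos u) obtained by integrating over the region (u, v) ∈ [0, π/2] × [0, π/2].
Area = 2*pi

Area = ∫∫ √(EG − F²) du dv with √(EG − F²) = 4*Abs(sin(u)). Integrating over [0, π/2] × [0, π/2] gives 2*pi.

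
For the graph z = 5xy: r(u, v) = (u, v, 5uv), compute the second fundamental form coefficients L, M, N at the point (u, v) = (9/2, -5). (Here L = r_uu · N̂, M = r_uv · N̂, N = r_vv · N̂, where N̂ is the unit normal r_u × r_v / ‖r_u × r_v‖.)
L = 0;  M = 10*sqrt(4529)/4529;  N = 0

Compute the unit normal N̂(u, v) = (-5*v/sqrt(25*u^2 + 25*v^2 + 1), -5*u/sqrt(25*u^2 + 25*v^2 + 1), 1/sqrt(25*u^2 + 25*v^2 + 1)), and the second partials r_uu, r_uv, r_vv. Take dot products:
  L(u, v) = r_uu · N̂ = 0,
  M(u, v) = r_uv · N̂ = 5/sqrt(25*u^2 + 25*v^2 + 1),
  N(u, v) = r_vv · N̂ = 0.
Evaluating at (u, v) = (9/2, -5):
  L = 0, M = 10*sqrt(4529)/4529, N = 0.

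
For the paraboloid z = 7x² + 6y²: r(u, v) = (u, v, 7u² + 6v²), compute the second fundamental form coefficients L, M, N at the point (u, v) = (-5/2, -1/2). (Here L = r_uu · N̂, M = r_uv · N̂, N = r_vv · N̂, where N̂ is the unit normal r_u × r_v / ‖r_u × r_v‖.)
L = 7*sqrt(1262)/631;  M = 0;  N = 6*sqrt(1262)/631

Compute the unit normal N̂(u, v) = (-14*u/sqrt(196*u^2 + 144*v^2 + 1), -12*v/sqrt(196*u^2 + 144*v^2 + 1), 1/sqrt(196*u^2 + 144*v^2 + 1)), and the second partials r_uu, r_uv, r_vv. Take dot products:
  L(u, v) = r_uu · N̂ = 14/sqrt(196*u^2 + 144*v^2 + 1),
  M(u, v) = r_uv · N̂ = 0,
  N(u, v) = r_vv · N̂ = 12/sqrt(196*u^2 + 144*v^2 + 1).
Evaluating at (u, v) = (-5/2, -1/2):
  L = 7*sqrt(1262)/631, M = 0, N = 6*sqrt(1262)/631.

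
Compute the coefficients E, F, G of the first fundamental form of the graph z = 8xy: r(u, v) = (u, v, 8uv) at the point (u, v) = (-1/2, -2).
E = 257;  F = 64;  G = 17

Partials: r_u = (1, 0, 8*v), r_v = (0, 1, 8*u). As functions of (u, v):
  E = r_u · r_u = 64*v^2 + 1,
  F = r_u · r_v = 64*u*v,
  G = r_v · r_v = 64*u^2 + 1.
Evaluating at (u, v) = (-1/2, -2): E = 257, F = 64, G = 17.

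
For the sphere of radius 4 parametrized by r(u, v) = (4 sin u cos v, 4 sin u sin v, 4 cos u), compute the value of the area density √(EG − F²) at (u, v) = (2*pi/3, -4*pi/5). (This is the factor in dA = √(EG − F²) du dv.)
√(EG − F²)|_{(2*pi/3, -4*pi/5)} = 8*sqrt(3)

E = 16, F = 0, G = 16*sin(u)^2, so EG − F² = 256*sin(u)^2. Taking the positive square root: √(EG − F²) = 16*Abs(sin(u)). At (u, v) = (2*pi/3, -4*pi/5): 8*sqrt(3).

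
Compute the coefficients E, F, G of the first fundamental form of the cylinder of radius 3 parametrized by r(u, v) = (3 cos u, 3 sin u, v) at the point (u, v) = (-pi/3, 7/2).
E = 9;  F = 0;  G = 1

Partials: r_u = (-3*sin(u), 3*cos(u), 0), r_v = (0, 0, 1). As functions of (u, v):
  E = r_u · r_u = 9,
  F = r_u · r_v = 0,
  G = r_v · r_v = 1.
Evaluating at (u, v) = (-pi/3, 7/2): E = 9, F = 0, G = 1.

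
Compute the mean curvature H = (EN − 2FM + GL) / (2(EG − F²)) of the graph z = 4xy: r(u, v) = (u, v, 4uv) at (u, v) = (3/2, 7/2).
H = -336*sqrt(233)/54289

With E = 16*v^2 + 1, F = 16*u*v, G = 16*u^2 + 1, L = 0, M = 4/sqrt(16*u^2 + 16*v^2 + 1), N = 0, assemble
  H = (EN − 2FM + GL) / (2(EG − F²)) = -64*u*v/(16*u^2 + 16*v^2 + 1)^(3/2).
At (u, v) = (3/2, 7/2): H = -336*sqrt(233)/54289.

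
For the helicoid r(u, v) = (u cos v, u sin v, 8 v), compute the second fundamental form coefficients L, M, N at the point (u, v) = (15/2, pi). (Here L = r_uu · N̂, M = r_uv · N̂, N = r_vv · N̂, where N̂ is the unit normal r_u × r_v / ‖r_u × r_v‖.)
L = 0;  M = -16*sqrt(481)/481;  N = 0

Compute the unit normal N̂(u, v) = (8*sin(v)/sqrt(u^2 + 64), -8*cos(v)/sqrt(u^2 + 64), u/sqrt(u^2 + 64)), and the second partials r_uu, r_uv, r_vv. Take dot products:
  L(u, v) = r_uu · N̂ = 0,
  M(u, v) = r_uv · N̂ = -8/sqrt(u^2 + 64),
  N(u, v) = r_vv · N̂ = 0.
Evaluating at (u, v) = (15/2, pi):
  L = 0, M = -16*sqrt(481)/481, N = 0.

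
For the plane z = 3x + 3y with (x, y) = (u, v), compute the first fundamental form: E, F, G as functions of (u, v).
E = 10;  F = 9;  G = 10

Compute partials: r_u = (1, 0, 3), r_v = (0, 1, 3). Then
  E = r_u · r_u = 10,
  F = r_u · r_v = 9,
  G = r_v · r_v = 10.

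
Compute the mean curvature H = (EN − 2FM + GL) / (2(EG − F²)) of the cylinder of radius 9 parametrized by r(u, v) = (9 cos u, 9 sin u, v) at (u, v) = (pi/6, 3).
H = -1/18

With E = 81, F = 0, G = 1, L = -9, M = 0, N = 0, assemble
  H = (EN − 2FM + GL) / (2(EG − F²)) = -1/18.
At (u, v) = (pi/6, 3): H = -1/18.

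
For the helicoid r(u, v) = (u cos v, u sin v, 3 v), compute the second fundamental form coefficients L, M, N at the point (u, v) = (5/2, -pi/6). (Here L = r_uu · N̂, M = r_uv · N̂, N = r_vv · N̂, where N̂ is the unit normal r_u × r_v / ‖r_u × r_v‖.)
L = 0;  M = -6*sqrt(61)/61;  N = 0

Compute the unit normal N̂(u, v) = (3*sin(v)/sqrt(u^2 + 9), -3*cos(v)/sqrt(u^2 + 9), u/sqrt(u^2 + 9)), and the second partials r_uu, r_uv, r_vv. Take dot products:
  L(u, v) = r_uu · N̂ = 0,
  M(u, v) = r_uv · N̂ = -3/sqrt(u^2 + 9),
  N(u, v) = r_vv · N̂ = 0.
Evaluating at (u, v) = (5/2, -pi/6):
  L = 0, M = -6*sqrt(61)/61, N = 0.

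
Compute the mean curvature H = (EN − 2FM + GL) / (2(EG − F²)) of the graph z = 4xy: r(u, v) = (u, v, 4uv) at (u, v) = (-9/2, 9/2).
H = 1296*sqrt(649)/421201

With E = 16*v^2 + 1, F = 16*u*v, G = 16*u^2 + 1, L = 0, M = 4/sqrt(16*u^2 + 16*v^2 + 1), N = 0, assemble
  H = (EN − 2FM + GL) / (2(EG − F²)) = -64*u*v/(16*u^2 + 16*v^2 + 1)^(3/2).
At (u, v) = (-9/2, 9/2): H = 1296*sqrt(649)/421201.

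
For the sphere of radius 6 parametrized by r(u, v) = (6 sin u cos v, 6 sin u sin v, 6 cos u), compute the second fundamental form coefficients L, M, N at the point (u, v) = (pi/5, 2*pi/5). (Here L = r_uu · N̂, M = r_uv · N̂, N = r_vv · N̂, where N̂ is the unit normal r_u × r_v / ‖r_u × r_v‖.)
L = -6;  M = 0;  N = -15/4 + 3*sqrt(5)/4

Compute the unit normal N̂(u, v) = (sin(u)^2*cos(v)/Abs(sin(u)), sin(u)^2*sin(v)/Abs(sin(u)), sin(2*u)/(2*Abs(sin(u)))), and the second partials r_uu, r_uv, r_vv. Take dot products:
  L(u, v) = r_uu · N̂ = -6*sin(u)/Abs(sin(u)),
  M(u, v) = r_uv · N̂ = 0,
  N(u, v) = r_vv · N̂ = -6*sin(u)^3/Abs(sin(u)).
Evaluating at (u, v) = (pi/5, 2*pi/5):
  L = -6, M = 0, N = -15/4 + 3*sqrt(5)/4.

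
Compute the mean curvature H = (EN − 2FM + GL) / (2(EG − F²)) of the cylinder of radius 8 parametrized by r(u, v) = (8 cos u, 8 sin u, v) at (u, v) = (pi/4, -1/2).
H = -1/16

With E = 64, F = 0, G = 1, L = -8, M = 0, N = 0, assemble
  H = (EN − 2FM + GL) / (2(EG − F²)) = -1/16.
At (u, v) = (pi/4, -1/2): H = -1/16.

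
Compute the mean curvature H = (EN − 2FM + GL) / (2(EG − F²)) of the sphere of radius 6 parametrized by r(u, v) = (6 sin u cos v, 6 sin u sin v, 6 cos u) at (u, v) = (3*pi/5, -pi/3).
H = -1/6

With E = 36, F = 0, G = 36*sin(u)^2, L = -6*sin(u)/Abs(sin(u)), M = 0, N = -6*sin(u)^3/Abs(sin(u)), assemble
  H = (EN − 2FM + GL) / (2(EG − F²)) = -sin(u)/(6*Abs(sin(u))).
At (u, v) = (3*pi/5, -pi/3): H = -1/6.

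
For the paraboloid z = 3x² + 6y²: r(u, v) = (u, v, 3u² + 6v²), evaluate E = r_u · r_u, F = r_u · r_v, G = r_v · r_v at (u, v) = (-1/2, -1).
E = 10;  F = 36;  G = 145

Partials: r_u = (1, 0, 6*u), r_v = (0, 1, 12*v). As functions of (u, v):
  E = r_u · r_u = 36*u^2 + 1,
  F = r_u · r_v = 72*u*v,
  G = r_v · r_v = 144*v^2 + 1.
Evaluating at (u, v) = (-1/2, -1): E = 10, F = 36, G = 145.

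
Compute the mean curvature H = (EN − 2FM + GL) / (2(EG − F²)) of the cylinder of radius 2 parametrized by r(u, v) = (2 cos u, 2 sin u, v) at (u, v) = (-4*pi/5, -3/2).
H = -1/4

With E = 4, F = 0, G = 1, L = -2, M = 0, N = 0, assemble
  H = (EN − 2FM + GL) / (2(EG − F²)) = -1/4.
At (u, v) = (-4*pi/5, -3/2): H = -1/4.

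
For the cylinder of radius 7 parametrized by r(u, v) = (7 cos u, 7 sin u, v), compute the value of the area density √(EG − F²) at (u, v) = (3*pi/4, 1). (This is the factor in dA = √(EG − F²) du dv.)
√(EG − F²)|_{(3*pi/4, 1)} = 7

E = 49, F = 0, G = 1, so EG − F² = 49. Taking the positive square root: √(EG − F²) = 7. At (u, v) = (3*pi/4, 1): 7.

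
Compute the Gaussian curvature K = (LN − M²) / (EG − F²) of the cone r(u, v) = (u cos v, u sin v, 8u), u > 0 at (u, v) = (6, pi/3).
K = 0

Coefficients of the first fundamental form: E = 65, F = 0, G = u^2.
Coefficients of the second fundamental form: L = 0, M = 0, N = 8*sqrt(65)*u^2/(65*Abs(u)).
Assemble K = (LN − M²)/(EG − F²) = 0. At (u, v) = (6, pi/3): K = 0.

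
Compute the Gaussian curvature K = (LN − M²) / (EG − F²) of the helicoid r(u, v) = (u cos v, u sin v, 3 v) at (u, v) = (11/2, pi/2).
K = -144/24649

Coefficients of the first fundamental form: E = 1, F = 0, G = u^2 + 9.
Coefficients of the second fundamental form: L = 0, M = -3/sqrt(u^2 + 9), N = 0.
Assemble K = (LN − M²)/(EG − F²) = -9/(u^2 + 9)^2. At (u, v) = (11/2, pi/2): K = -144/24649.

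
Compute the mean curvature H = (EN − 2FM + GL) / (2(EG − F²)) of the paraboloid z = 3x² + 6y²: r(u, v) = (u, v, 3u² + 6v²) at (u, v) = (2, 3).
H = 4761*sqrt(1441)/2076481

With E = 36*u^2 + 1, F = 72*u*v, G = 144*v^2 + 1, L = 6/sqrt(36*u^2 + 144*v^2 + 1), M = 0, N = 12/sqrt(36*u^2 + 144*v^2 + 1), assemble
  H = (EN − 2FM + GL) / (2(EG − F²)) = 9*(24*u^2 + 48*v^2 + 1)/(36*u^2 + 144*v^2 + 1)^(3/2).
At (u, v) = (2, 3): H = 4761*sqrt(1441)/2076481.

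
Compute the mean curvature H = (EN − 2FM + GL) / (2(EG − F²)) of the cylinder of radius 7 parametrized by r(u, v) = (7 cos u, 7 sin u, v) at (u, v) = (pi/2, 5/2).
H = -1/14

With E = 49, F = 0, G = 1, L = -7, M = 0, N = 0, assemble
  H = (EN − 2FM + GL) / (2(EG − F²)) = -1/14.
At (u, v) = (pi/2, 5/2): H = -1/14.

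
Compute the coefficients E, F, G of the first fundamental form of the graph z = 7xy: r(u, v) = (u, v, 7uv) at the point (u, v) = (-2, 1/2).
E = 53/4;  F = -49;  G = 197

Partials: r_u = (1, 0, 7*v), r_v = (0, 1, 7*u). As functions of (u, v):
  E = r_u · r_u = 49*v^2 + 1,
  F = r_u · r_v = 49*u*v,
  G = r_v · r_v = 49*u^2 + 1.
Evaluating at (u, v) = (-2, 1/2): E = 53/4, F = -49, G = 197.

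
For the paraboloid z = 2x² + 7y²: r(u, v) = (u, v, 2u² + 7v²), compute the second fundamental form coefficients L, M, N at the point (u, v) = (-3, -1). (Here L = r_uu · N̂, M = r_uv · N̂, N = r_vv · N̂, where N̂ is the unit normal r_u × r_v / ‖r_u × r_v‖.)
L = 4*sqrt(341)/341;  M = 0;  N = 14*sqrt(341)/341

Compute the unit normal N̂(u, v) = (-4*u/sqrt(16*u^2 + 196*v^2 + 1), -14*v/sqrt(16*u^2 + 196*v^2 + 1), 1/sqrt(16*u^2 + 196*v^2 + 1)), and the second partials r_uu, r_uv, r_vv. Take dot products:
  L(u, v) = r_uu · N̂ = 4/sqrt(16*u^2 + 196*v^2 + 1),
  M(u, v) = r_uv · N̂ = 0,
  N(u, v) = r_vv · N̂ = 14/sqrt(16*u^2 + 196*v^2 + 1).
Evaluating at (u, v) = (-3, -1):
  L = 4*sqrt(341)/341, M = 0, N = 14*sqrt(341)/341.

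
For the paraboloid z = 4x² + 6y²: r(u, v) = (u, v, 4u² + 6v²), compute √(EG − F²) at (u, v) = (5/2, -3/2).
√(EG − F²)|_{(5/2, -3/2)} = 5*sqrt(29)

E = 64*u^2 + 1, F = 96*u*v, G = 144*v^2 + 1; EG − F² = 64*u^2 + 144*v^2 + 1; √(EG − F²) = sqrt(64*u^2 + 144*v^2 + 1). At the given point: 5*sqrt(29).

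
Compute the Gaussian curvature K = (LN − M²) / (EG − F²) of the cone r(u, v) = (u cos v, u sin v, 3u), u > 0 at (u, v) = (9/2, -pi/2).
K = 0

Coefficients of the first fundamental form: E = 10, F = 0, G = u^2.
Coefficients of the second fundamental form: L = 0, M = 0, N = 3*sqrt(10)*u^2/(10*Abs(u)).
Assemble K = (LN − M²)/(EG − F²) = 0. At (u, v) = (9/2, -pi/2): K = 0.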